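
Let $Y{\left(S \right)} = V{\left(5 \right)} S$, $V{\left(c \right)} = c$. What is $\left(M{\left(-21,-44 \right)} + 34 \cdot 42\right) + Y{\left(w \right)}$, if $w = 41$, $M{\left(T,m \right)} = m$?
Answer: $1589$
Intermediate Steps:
$Y{\left(S \right)} = 5 S$
$\left(M{\left(-21,-44 \right)} + 34 \cdot 42\right) + Y{\left(w \right)} = \left(-44 + 34 \cdot 42\right) + 5 \cdot 41 = \left(-44 + 1428\right) + 205 = 1384 + 205 = 1589$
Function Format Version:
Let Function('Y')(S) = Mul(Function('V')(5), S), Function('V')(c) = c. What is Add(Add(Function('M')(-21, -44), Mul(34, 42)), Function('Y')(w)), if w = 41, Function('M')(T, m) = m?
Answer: 1589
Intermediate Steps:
Function('Y')(S) = Mul(5, S)
Add(Add(Function('M')(-21, -44), Mul(34, 42)), Function('Y')(w)) = Add(Add(-44, Mul(34, 42)), Mul(5, 41)) = Add(Add(-44, 1428), 205) = Add(1384, 205) = 1589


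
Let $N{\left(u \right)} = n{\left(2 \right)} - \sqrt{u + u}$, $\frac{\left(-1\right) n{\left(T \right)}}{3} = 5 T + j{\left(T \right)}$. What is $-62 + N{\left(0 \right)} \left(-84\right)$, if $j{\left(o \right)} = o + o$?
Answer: $3466$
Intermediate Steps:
$j{\left(o \right)} = 2 o$
$n{\left(T \right)} = - 21 T$ ($n{\left(T \right)} = - 3 \left(5 T + 2 T\right) = - 3 \cdot 7 T = - 21 T$)
$N{\left(u \right)} = -42 - \sqrt{2} \sqrt{u}$ ($N{\left(u \right)} = \left(-21\right) 2 - \sqrt{u + u} = -42 - \sqrt{2 u} = -42 - \sqrt{2} \sqrt{u}$)
$-62 + N{\left(0 \right)} \left(-84\right) = -62 + \left(-42 - \sqrt{2} \sqrt{0}\right) \left(-84\right) = -62 + \left(-42 - \sqrt{2} \cdot 0\right) \left(-84\right) = -62 + \left(-42 + 0\right) \left(-84\right) = -62 - -3528 = -62 + 3528 = 3466$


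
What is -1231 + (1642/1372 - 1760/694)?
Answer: -293348495/238042 ≈ -1232.3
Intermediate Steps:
-1231 + (1642/1372 - 1760/694) = -1231 + (1642*(1/1372) - 1760*1/694) = -1231 + (821/686 - 880/347) = -1231 - 318793/238042 = -293348495/238042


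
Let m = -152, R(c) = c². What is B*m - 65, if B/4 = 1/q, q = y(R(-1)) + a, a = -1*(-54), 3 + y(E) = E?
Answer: -997/13 ≈ -76.692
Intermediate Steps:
y(E) = -3 + E
a = 54
q = 52 (q = (-3 + (-1)²) + 54 = (-3 + 1) + 54 = -2 + 54 = 52)
B = 1/13 (B = 4/52 = 4*(1/52) = 1/13 ≈ 0.076923)
B*m - 65 = (1/13)*(-152) - 65 = -152/13 - 65 = -997/13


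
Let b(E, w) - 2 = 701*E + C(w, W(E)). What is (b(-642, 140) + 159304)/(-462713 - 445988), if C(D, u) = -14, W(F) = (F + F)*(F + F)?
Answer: 290750/908701 ≈ 0.31996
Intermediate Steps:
W(F) = 4*F² (W(F) = (2*F)*(2*F) = 4*F²)
b(E, w) = -12 + 701*E (b(E, w) = 2 + (701*E - 14) = 2 + (-14 + 701*E) = -12 + 701*E)
(b(-642, 140) + 159304)/(-462713 - 445988) = ((-12 + 701*(-642)) + 159304)/(-462713 - 445988) = ((-12 - 450042) + 159304)/(-908701) = (-450054 + 159304)*(-1/908701) = -290750*(-1/908701) = 290750/908701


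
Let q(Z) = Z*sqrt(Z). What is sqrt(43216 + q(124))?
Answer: 2*sqrt(10804 + 62*sqrt(31)) ≈ 211.18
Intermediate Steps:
q(Z) = Z**(3/2)
sqrt(43216 + q(124)) = sqrt(43216 + 124**(3/2)) = sqrt(43216 + 248*sqrt(31))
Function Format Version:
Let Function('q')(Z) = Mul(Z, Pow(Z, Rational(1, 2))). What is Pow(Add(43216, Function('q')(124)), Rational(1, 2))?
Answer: Mul(2, Pow(Add(10804, Mul(62, Pow(31, Rational(1, 2)))), Rational(1, 2))) ≈ 211.18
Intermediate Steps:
Function('q')(Z) = Pow(Z, Rational(3, 2))
Pow(Add(43216, Function('q')(124)), Rational(1, 2)) = Pow(Add(43216, Pow(124, Rational(3, 2))), Rational(1, 2)) = Pow(Add(43216, Mul(248, Pow(31, Rational(1, 2)))), Rational(1, 2))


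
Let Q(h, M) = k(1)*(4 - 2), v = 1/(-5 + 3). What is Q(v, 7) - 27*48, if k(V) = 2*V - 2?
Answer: -1296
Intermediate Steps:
v = -½ (v = 1/(-2) = -½ ≈ -0.50000)
k(V) = -2 + 2*V
Q(h, M) = 0 (Q(h, M) = (-2 + 2*1)*(4 - 2) = (-2 + 2)*2 = 0*2 = 0)
Q(v, 7) - 27*48 = 0 - 27*48 = 0 - 1296 = -1296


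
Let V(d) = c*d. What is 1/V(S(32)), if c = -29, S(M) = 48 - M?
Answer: -1/464 ≈ -0.0021552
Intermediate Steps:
V(d) = -29*d
1/V(S(32)) = 1/(-29*(48 - 1*32)) = 1/(-29*(48 - 32)) = 1/(-29*16) = 1/(-464) = -1/464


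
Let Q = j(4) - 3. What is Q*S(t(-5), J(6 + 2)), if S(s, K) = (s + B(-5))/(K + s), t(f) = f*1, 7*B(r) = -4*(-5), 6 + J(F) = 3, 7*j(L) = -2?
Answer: -345/392 ≈ -0.88010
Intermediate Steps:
j(L) = -2/7 (j(L) = (⅐)*(-2) = -2/7)
J(F) = -3 (J(F) = -6 + 3 = -3)
B(r) = 20/7 (B(r) = (-4*(-5))/7 = (⅐)*20 = 20/7)
Q = -23/7 (Q = -2/7 - 3 = -23/7 ≈ -3.2857)
t(f) = f
S(s, K) = (20/7 + s)/(K + s) (S(s, K) = (s + 20/7)/(K + s) = (20/7 + s)/(K + s))
Q*S(t(-5), J(6 + 2)) = -23*(20/7 - 5)/(7*(-3 - 5)) = -23*(-15)/(7*(-8)*7) = -(-23)*(-15)/(56*7) = -23/7*15/56 = -345/392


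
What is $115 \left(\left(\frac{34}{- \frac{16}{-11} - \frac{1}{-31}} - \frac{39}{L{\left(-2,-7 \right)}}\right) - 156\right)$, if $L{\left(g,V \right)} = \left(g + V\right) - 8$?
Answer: $- \frac{129684695}{8619} \approx -15046.0$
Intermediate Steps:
$L{\left(g,V \right)} = -8 + V + g$ ($L{\left(g,V \right)} = \left(V + g\right) - 8 = -8 + V + g$)
$115 \left(\left(\frac{34}{- \frac{16}{-11} - \frac{1}{-31}} - \frac{39}{L{\left(-2,-7 \right)}}\right) - 156\right) = 115 \left(\left(\frac{34}{- \frac{16}{-11} - \frac{1}{-31}} - \frac{39}{-8 - 7 - 2}\right) - 156\right) = 115 \left(\left(\frac{34}{\left(-16\right) \left(- \frac{1}{11}\right) - - \frac{1}{31}} - \frac{39}{-17}\right) - 156\right) = 115 \left(\left(\frac{34}{\frac{16}{11} + \frac{1}{31}} - - \frac{39}{17}\right) - 156\right) = 115 \left(\left(\frac{34}{\frac{507}{341}} + \frac{39}{17}\right) - 156\right) = 115 \left(\left(34 \cdot \frac{341}{507} + \frac{39}{17}\right) - 156\right) = 115 \left(\left(\frac{11594}{507} + \frac{39}{17}\right) - 156\right) = 115 \left(\frac{216871}{8619} - 156\right) = 115 \left(- \frac{1127693}{8619}\right) = - \frac{129684695}{8619}$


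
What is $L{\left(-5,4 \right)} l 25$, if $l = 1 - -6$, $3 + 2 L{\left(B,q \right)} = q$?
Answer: $\frac{175}{2} \approx 87.5$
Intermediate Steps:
$L{\left(B,q \right)} = - \frac{3}{2} + \frac{q}{2}$
$l = 7$ ($l = 1 + 6 = 7$)
$L{\left(-5,4 \right)} l 25 = \left(- \frac{3}{2} + \frac{1}{2} \cdot 4\right) 7 \cdot 25 = \left(- \frac{3}{2} + 2\right) 7 \cdot 25 = \frac{1}{2} \cdot 7 \cdot 25 = \frac{7}{2} \cdot 25 = \frac{175}{2}$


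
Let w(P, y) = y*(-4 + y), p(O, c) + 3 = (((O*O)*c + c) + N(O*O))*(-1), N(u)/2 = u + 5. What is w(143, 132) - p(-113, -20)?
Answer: -212953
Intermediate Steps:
N(u) = 10 + 2*u (N(u) = 2*(u + 5) = 2*(5 + u) = 10 + 2*u)
p(O, c) = -13 - c - 2*O² - c*O² (p(O, c) = -3 + (((O*O)*c + c) + (10 + 2*(O*O)))*(-1) = -3 + ((O²*c + c) + (10 + 2*O²))*(-1) = -3 + ((c*O² + c) + (10 + 2*O²))*(-1) = -3 + ((c + c*O²) + (10 + 2*O²))*(-1) = -3 + (10 + c + 2*O² + c*O²)*(-1) = -3 + (-10 - c - 2*O² - c*O²) = -13 - c - 2*O² - c*O²)
w(143, 132) - p(-113, -20) = 132*(-4 + 132) - (-13 - 1*(-20) - 2*(-113)² - 1*(-20)*(-113)²) = 132*128 - (-13 + 20 - 2*12769 - 1*(-20)*12769) = 16896 - (-13 + 20 - 25538 + 255380) = 16896 - 1*229849 = 16896 - 229849 = -212953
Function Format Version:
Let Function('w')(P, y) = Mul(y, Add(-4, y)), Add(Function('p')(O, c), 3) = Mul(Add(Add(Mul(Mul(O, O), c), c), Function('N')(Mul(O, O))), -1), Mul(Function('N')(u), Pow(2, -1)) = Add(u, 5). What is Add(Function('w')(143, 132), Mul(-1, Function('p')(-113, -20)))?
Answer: -212953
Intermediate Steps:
Function('N')(u) = Add(10, Mul(2, u)) (Function('N')(u) = Mul(2, Add(u, 5)) = Mul(2, Add(5, u)) = Add(10, Mul(2, u)))
Function('p')(O, c) = Add(-13, Mul(-1, c), Mul(-2, Pow(O, 2)), Mul(-1, c, Pow(O, 2))) (Function('p')(O, c) = Add(-3, Mul(Add(Add(Mul(Mul(O, O), c), c), Add(10, Mul(2, Mul(O, O)))), -1)) = Add(-3, Mul(Add(Add(Mul(Pow(O, 2), c), c), Add(10, Mul(2, Pow(O, 2)))), -1)) = Add(-3, Mul(Add(Add(Mul(c, Pow(O, 2)), c), Add(10, Mul(2, Pow(O, 2)))), -1)) = Add(-3, Mul(Add(Add(c, Mul(c, Pow(O, 2))), Add(10, Mul(2, Pow(O, 2)))), -1)) = Add(-3, Mul(Add(10, c, Mul(2, Pow(O, 2)), Mul(c, Pow(O, 2))), -1)) = Add(-3, Add(-10, Mul(-1, c), Mul(-2, Pow(O, 2)), Mul(-1, c, Pow(O, 2)))) = Add(-13, Mul(-1, c), Mul(-2, Pow(O, 2)), Mul(-1, c, Pow(O, 2))))
Add(Function('w')(143, 132), Mul(-1, Function('p')(-113, -20))) = Add(Mul(132, Add(-4, 132)), Mul(-1, Add(-13, Mul(-1, -20), Mul(-2, Pow(-113, 2)), Mul(-1, -20, Pow(-113, 2))))) = Add(Mul(132, 128), Mul(-1, Add(-13, 20, Mul(-2, 12769), Mul(-1, -20, 12769)))) = Add(16896, Mul(-1, Add(-13, 20, -25538, 255380))) = Add(16896, Mul(-1, 229849)) = Add(16896, -229849) = -212953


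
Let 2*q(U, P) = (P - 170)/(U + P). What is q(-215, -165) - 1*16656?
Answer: -2531645/152 ≈ -16656.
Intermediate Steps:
q(U, P) = (-170 + P)/(2*(P + U)) (q(U, P) = ((P - 170)/(U + P))/2 = ((-170 + P)/(P + U))/2 = (-170 + P)/(2*(P + U)))
q(-215, -165) - 1*16656 = (-85 + (½)*(-165))/(-165 - 215) - 1*16656 = (-85 - 165/2)/(-380) - 16656 = -1/380*(-335/2) - 16656 = 67/152 - 16656 = -2531645/152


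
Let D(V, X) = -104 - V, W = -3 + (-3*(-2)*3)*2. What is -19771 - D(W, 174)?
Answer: -19634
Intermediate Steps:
W = 33 (W = -3 + (6*3)*2 = -3 + 18*2 = -3 + 36 = 33)
-19771 - D(W, 174) = -19771 - (-104 - 1*33) = -19771 - (-104 - 33) = -19771 - 1*(-137) = -19771 + 137 = -19634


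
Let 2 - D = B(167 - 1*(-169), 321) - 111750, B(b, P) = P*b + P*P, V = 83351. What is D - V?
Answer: -182496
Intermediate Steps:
B(b, P) = P² + P*b (B(b, P) = P*b + P² = P² + P*b)
D = -99145 (D = 2 - (321*(321 + (167 - 1*(-169))) - 111750) = 2 - (321*(321 + (167 + 169)) - 111750) = 2 - (321*(321 + 336) - 111750) = 2 - (321*657 - 111750) = 2 - (210897 - 111750) = 2 - 1*99147 = 2 - 99147 = -99145)
D - V = -99145 - 1*83351 = -99145 - 83351 = -182496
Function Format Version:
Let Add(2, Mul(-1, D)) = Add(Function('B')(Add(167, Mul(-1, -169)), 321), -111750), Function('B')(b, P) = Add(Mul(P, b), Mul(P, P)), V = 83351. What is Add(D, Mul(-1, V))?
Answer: -182496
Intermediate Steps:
Function('B')(b, P) = Add(Pow(P, 2), Mul(P, b)) (Function('B')(b, P) = Add(Mul(P, b), Pow(P, 2)) = Add(Pow(P, 2), Mul(P, b)))
D = -99145 (D = Add(2, Mul(-1, Add(Mul(321, Add(321, Add(167, Mul(-1, -169)))), -111750))) = Add(2, Mul(-1, Add(Mul(321, Add(321, Add(167, 169))), -111750))) = Add(2, Mul(-1, Add(Mul(321, Add(321, 336)), -111750))) = Add(2, Mul(-1, Add(Mul(321, 657), -111750))) = Add(2, Mul(-1, Add(210897, -111750))) = Add(2, Mul(-1, 99147)) = Add(2, -99147) = -99145)
Add(D, Mul(-1, V)) = Add(-99145, Mul(-1, 83351)) = Add(-99145, -83351) = -182496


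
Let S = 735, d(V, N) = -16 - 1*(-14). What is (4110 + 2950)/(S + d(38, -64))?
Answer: 7060/733 ≈ 9.6317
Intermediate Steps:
d(V, N) = -2 (d(V, N) = -16 + 14 = -2)
(4110 + 2950)/(S + d(38, -64)) = (4110 + 2950)/(735 - 2) = 7060/733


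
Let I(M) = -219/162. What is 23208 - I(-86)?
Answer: 1253305/54 ≈ 23209.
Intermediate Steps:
I(M) = -73/54 (I(M) = -219*1/162 = -73/54)
23208 - I(-86) = 23208 - 1*(-73/54) = 23208 + 73/54 = 1253305/54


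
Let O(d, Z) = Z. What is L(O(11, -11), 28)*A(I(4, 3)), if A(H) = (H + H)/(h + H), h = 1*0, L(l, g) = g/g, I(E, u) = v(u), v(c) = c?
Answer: 2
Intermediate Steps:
I(E, u) = u
L(l, g) = 1
h = 0
A(H) = 2 (A(H) = (H + H)/(0 + H) = (2*H)/H = 2)
L(O(11, -11), 28)*A(I(4, 3)) = 1*2 = 2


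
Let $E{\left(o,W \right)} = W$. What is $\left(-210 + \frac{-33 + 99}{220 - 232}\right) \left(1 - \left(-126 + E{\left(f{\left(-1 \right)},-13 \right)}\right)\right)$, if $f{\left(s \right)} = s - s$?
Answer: $-30170$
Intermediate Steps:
$f{\left(s \right)} = 0$
$\left(-210 + \frac{-33 + 99}{220 - 232}\right) \left(1 - \left(-126 + E{\left(f{\left(-1 \right)},-13 \right)}\right)\right) = \left(-210 + \frac{-33 + 99}{220 - 232}\right) \left(1 + \left(126 - -13\right)\right) = \left(-210 + \frac{66}{-12}\right) \left(1 + \left(126 + 13\right)\right) = \left(-210 + 66 \left(- \frac{1}{12}\right)\right) \left(1 + 139\right) = \left(-210 - \frac{11}{2}\right) 140 = \left(- \frac{431}{2}\right) 140 = -30170$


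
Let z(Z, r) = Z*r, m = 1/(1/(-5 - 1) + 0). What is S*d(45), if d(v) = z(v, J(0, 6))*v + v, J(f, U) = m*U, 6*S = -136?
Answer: 1651380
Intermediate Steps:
S = -68/3 (S = (⅙)*(-136) = -68/3 ≈ -22.667)
m = -6 (m = 1/(1/(-6) + 0) = 1/(-⅙ + 0) = 1/(-⅙) = -6)
J(f, U) = -6*U
d(v) = v - 36*v² (d(v) = (v*(-6*6))*v + v = (v*(-36))*v + v = (-36*v)*v + v = -36*v² + v = v - 36*v²)
S*d(45) = -1020*(1 - 36*45) = -1020*(1 - 1620) = -1020*(-1619) = -68/3*(-72855) = 1651380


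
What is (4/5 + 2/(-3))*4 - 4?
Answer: -52/15 ≈ -3.4667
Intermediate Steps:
(4/5 + 2/(-3))*4 - 4 = (4*(1/5) + 2*(-1/3))*4 - 4 = (4/5 - 2/3)*4 - 4 = (2/15)*4 - 4 = 8/15 - 4 = -52/15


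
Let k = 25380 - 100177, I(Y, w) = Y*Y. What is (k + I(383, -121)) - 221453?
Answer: -149561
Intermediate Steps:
I(Y, w) = Y²
k = -74797
(k + I(383, -121)) - 221453 = (-74797 + 383²) - 221453 = (-74797 + 146689) - 221453 = 71892 - 221453 = -149561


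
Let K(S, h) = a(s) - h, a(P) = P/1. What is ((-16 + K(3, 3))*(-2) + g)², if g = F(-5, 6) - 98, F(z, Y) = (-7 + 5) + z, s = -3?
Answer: 3721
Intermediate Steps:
a(P) = P (a(P) = P*1 = P)
F(z, Y) = -2 + z
g = -105 (g = (-2 - 5) - 98 = -7 - 98 = -105)
K(S, h) = -3 - h
((-16 + K(3, 3))*(-2) + g)² = ((-16 + (-3 - 1*3))*(-2) - 105)² = ((-16 + (-3 - 3))*(-2) - 105)² = ((-16 - 6)*(-2) - 105)² = (-22*(-2) - 105)² = (44 - 105)² = (-61)² = 3721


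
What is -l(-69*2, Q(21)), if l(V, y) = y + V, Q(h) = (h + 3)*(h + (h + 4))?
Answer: -966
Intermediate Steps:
Q(h) = (3 + h)*(4 + 2*h) (Q(h) = (3 + h)*(h + (4 + h)) = (3 + h)*(4 + 2*h))
l(V, y) = V + y
-l(-69*2, Q(21)) = -(-69*2 + (12 + 2*21² + 10*21)) = -(-138 + (12 + 2*441 + 210)) = -(-138 + (12 + 882 + 210)) = -(-138 + 1104) = -1*966 = -966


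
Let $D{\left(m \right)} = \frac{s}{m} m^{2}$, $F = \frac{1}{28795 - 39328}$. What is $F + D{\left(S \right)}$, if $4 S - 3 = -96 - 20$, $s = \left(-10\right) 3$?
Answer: $\frac{17853433}{21066} \approx 847.5$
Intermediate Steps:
$s = -30$
$F = - \frac{1}{10533}$ ($F = \frac{1}{-10533} = - \frac{1}{10533} \approx -9.494 \cdot 10^{-5}$)
$S = - \frac{113}{4}$ ($S = \frac{3}{4} + \frac{-96 - 20}{4} = \frac{3}{4} + \frac{1}{4} \left(-116\right) = \frac{3}{4} - 29 = - \frac{113}{4} \approx -28.25$)
$D{\left(m \right)} = - 30 m$ ($D{\left(m \right)} = - \frac{30}{m} m^{2} = - 30 m$)
$F + D{\left(S \right)} = - \frac{1}{10533} - - \frac{1695}{2} = - \frac{1}{10533} + \frac{1695}{2} = \frac{17853433}{21066}$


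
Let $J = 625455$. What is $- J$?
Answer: $-625455$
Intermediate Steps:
$- J = \left(-1\right) 625455 = -625455$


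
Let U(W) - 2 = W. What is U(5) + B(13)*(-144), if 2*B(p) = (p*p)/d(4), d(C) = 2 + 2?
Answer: -3035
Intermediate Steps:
d(C) = 4
U(W) = 2 + W
B(p) = p²/8 (B(p) = ((p*p)/4)/2 = (p²*(¼))/2 = (p²/4)/2 = p²/8)
U(5) + B(13)*(-144) = (2 + 5) + ((⅛)*13²)*(-144) = 7 + ((⅛)*169)*(-144) = 7 + (169/8)*(-144) = 7 - 3042 = -3035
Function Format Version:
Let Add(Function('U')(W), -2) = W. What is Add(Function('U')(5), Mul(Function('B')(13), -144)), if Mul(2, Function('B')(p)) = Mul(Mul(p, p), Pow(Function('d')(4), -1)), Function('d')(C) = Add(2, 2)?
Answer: -3035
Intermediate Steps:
Function('d')(C) = 4
Function('U')(W) = Add(2, W)
Function('B')(p) = Mul(Rational(1, 8), Pow(p, 2)) (Function('B')(p) = Mul(Rational(1, 2), Mul(Mul(p, p), Pow(4, -1))) = Mul(Rational(1, 2), Mul(Pow(p, 2), Rational(1, 4))) = Mul(Rational(1, 2), Mul(Rational(1, 4), Pow(p, 2))) = Mul(Rational(1, 8), Pow(p, 2)))
Add(Function('U')(5), Mul(Function('B')(13), -144)) = Add(Add(2, 5), Mul(Mul(Rational(1, 8), Pow(13, 2)), -144)) = Add(7, Mul(Mul(Rational(1, 8), 169), -144)) = Add(7, Mul(Rational(169, 8), -144)) = Add(7, -3042) = -3035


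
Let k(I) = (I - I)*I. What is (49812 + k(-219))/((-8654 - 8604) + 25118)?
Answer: 4151/655 ≈ 6.3374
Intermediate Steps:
k(I) = 0 (k(I) = 0*I = 0)
(49812 + k(-219))/((-8654 - 8604) + 25118) = (49812 + 0)/((-8654 - 8604) + 25118) = 49812/(-17258 + 25118) = 49812/7860 = 49812*(1/7860) = 4151/655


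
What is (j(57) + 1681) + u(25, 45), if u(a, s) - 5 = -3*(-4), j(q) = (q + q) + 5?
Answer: 1817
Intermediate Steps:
j(q) = 5 + 2*q (j(q) = 2*q + 5 = 5 + 2*q)
u(a, s) = 17 (u(a, s) = 5 - 3*(-4) = 5 + 12 = 17)
(j(57) + 1681) + u(25, 45) = ((5 + 2*57) + 1681) + 17 = ((5 + 114) + 1681) + 17 = (119 + 1681) + 17 = 1800 + 17 = 1817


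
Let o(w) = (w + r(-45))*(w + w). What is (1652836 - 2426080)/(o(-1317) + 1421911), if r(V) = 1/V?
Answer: -11598660/73364213 ≈ -0.15810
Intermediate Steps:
o(w) = 2*w*(-1/45 + w) (o(w) = (w + 1/(-45))*(w + w) = (w - 1/45)*(2*w) = (-1/45 + w)*(2*w) = 2*w*(-1/45 + w))
(1652836 - 2426080)/(o(-1317) + 1421911) = (1652836 - 2426080)/((2/45)*(-1317)*(-1 + 45*(-1317)) + 1421911) = -773244/((2/45)*(-1317)*(-1 - 59265) + 1421911) = -773244/((2/45)*(-1317)*(-59266) + 1421911) = -773244/(52035548/15 + 1421911) = -773244/73364213/15 = -773244*15/73364213 = -11598660/73364213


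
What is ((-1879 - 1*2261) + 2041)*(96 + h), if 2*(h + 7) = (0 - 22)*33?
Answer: 575126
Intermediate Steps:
h = -370 (h = -7 + ((0 - 22)*33)/2 = -7 + (-22*33)/2 = -7 + (1/2)*(-726) = -7 - 363 = -370)
((-1879 - 1*2261) + 2041)*(96 + h) = ((-1879 - 1*2261) + 2041)*(96 - 370) = ((-1879 - 2261) + 2041)*(-274) = (-4140 + 2041)*(-274) = -2099*(-274) = 575126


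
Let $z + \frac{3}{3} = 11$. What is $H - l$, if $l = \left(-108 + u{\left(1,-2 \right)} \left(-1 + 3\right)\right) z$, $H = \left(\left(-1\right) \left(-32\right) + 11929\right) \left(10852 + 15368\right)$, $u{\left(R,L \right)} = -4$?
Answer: $313618580$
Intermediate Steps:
$H = 313617420$ ($H = \left(32 + 11929\right) 26220 = 11961 \cdot 26220 = 313617420$)
$z = 10$ ($z = -1 + 11 = 10$)
$l = -1160$ ($l = \left(-108 - 4 \left(-1 + 3\right)\right) 10 = \left(-108 - 8\right) 10 = \left(-116\right) 10 = -1160$)
$H - l = 313617420 - -1160 = 313617420 + 1160 = 313618580$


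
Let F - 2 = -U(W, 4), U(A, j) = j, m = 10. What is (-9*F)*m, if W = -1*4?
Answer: 180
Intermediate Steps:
W = -4
F = -2 (F = 2 - 1*4 = 2 - 4 = -2)
(-9*F)*m = -9*(-2)*10 = 18*10 = 180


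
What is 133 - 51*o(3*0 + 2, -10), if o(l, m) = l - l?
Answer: 133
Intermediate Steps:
o(l, m) = 0
133 - 51*o(3*0 + 2, -10) = 133 - 51*0 = 133 + 0 = 133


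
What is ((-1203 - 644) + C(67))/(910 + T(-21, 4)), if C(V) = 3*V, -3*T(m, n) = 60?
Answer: -823/445 ≈ -1.8494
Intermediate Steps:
T(m, n) = -20 (T(m, n) = -1/3*60 = -20)
((-1203 - 644) + C(67))/(910 + T(-21, 4)) = ((-1203 - 644) + 3*67)/(910 - 20) = (-1847 + 201)/890 = -1646*1/890 = -823/445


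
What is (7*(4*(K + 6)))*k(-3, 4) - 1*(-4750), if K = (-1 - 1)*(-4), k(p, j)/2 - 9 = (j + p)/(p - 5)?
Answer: 11708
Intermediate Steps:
k(p, j) = 18 + 2*(j + p)/(-5 + p) (k(p, j) = 18 + 2*((j + p)/(p - 5)) = 18 + 2*((j + p)/(-5 + p)) = 18 + 2*(j + p)/(-5 + p))
K = 8 (K = -2*(-4) = 8)
(7*(4*(K + 6)))*k(-3, 4) - 1*(-4750) = (7*(4*(8 + 6)))*(2*(-45 + 4 + 10*(-3))/(-5 - 3)) - 1*(-4750) = (7*(4*14))*(2*(-45 + 4 - 30)/(-8)) + 4750 = (7*56)*(2*(-⅛)*(-71)) + 4750 = 392*(71/4) + 4750 = 6958 + 4750 = 11708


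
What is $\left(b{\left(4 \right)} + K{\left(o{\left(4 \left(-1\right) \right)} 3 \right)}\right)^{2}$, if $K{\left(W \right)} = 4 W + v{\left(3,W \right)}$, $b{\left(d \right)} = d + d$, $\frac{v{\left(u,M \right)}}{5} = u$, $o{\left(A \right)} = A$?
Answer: $625$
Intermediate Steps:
$v{\left(u,M \right)} = 5 u$
$b{\left(d \right)} = 2 d$
$K{\left(W \right)} = 15 + 4 W$ ($K{\left(W \right)} = 4 W + 5 \cdot 3 = 4 W + 15 = 15 + 4 W$)
$\left(b{\left(4 \right)} + K{\left(o{\left(4 \left(-1\right) \right)} 3 \right)}\right)^{2} = \left(2 \cdot 4 + \left(15 + 4 \cdot 4 \left(-1\right) 3\right)\right)^{2} = \left(8 + \left(15 + 4 \left(\left(-4\right) 3\right)\right)\right)^{2} = \left(8 + \left(15 + 4 \left(-12\right)\right)\right)^{2} = \left(8 + \left(15 - 48\right)\right)^{2} = \left(8 - 33\right)^{2} = \left(-25\right)^{2} = 625$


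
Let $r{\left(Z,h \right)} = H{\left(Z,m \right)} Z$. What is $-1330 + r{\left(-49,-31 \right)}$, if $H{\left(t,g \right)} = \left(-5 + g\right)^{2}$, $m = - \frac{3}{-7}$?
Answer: $-2354$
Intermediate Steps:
$m = \frac{3}{7}$ ($m = \left(-3\right) \left(- \frac{1}{7}\right) = \frac{3}{7} \approx 0.42857$)
$r{\left(Z,h \right)} = \frac{1024 Z}{49}$ ($r{\left(Z,h \right)} = \left(-5 + \frac{3}{7}\right)^{2} Z = \left(- \frac{32}{7}\right)^{2} Z = \frac{1024 Z}{49}$)
$-1330 + r{\left(-49,-31 \right)} = -1330 + \frac{1024}{49} \left(-49\right) = -1330 - 1024 = -2354$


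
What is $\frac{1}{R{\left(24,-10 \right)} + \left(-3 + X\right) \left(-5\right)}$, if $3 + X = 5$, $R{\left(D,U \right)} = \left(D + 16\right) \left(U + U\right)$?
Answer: $- \frac{1}{795} \approx -0.0012579$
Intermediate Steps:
$R{\left(D,U \right)} = 2 U \left(16 + D\right)$ ($R{\left(D,U \right)} = \left(16 + D\right) 2 U = 2 U \left(16 + D\right)$)
$X = 2$ ($X = -3 + 5 = 2$)
$\frac{1}{R{\left(24,-10 \right)} + \left(-3 + X\right) \left(-5\right)} = \frac{1}{2 \left(-10\right) \left(16 + 24\right) + \left(-3 + 2\right) \left(-5\right)} = \frac{1}{2 \left(-10\right) 40 - -5} = \frac{1}{-800 + 5} = \frac{1}{-795} = - \frac{1}{795}$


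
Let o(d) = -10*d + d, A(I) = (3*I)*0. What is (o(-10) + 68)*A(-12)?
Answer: 0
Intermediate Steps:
A(I) = 0
o(d) = -9*d
(o(-10) + 68)*A(-12) = (-9*(-10) + 68)*0 = (90 + 68)*0 = 158*0 = 0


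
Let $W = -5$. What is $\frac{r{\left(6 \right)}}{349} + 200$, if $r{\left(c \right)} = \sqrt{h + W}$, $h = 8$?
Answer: $200 + \frac{\sqrt{3}}{349} \approx 200.0$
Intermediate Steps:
$r{\left(c \right)} = \sqrt{3}$ ($r{\left(c \right)} = \sqrt{8 - 5} = \sqrt{3}$)
$\frac{r{\left(6 \right)}}{349} + 200 = \frac{\sqrt{3}}{349} + 200 = 200 + \frac{\sqrt{3}}{349}$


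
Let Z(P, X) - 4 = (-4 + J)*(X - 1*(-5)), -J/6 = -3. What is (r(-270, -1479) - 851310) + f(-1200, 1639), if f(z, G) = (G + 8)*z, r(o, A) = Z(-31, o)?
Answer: -2831416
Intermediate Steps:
J = 18 (J = -6*(-3) = 18)
Z(P, X) = 74 + 14*X (Z(P, X) = 4 + (-4 + 18)*(X - 1*(-5)) = 4 + 14*(X + 5) = 4 + 14*(5 + X) = 4 + (70 + 14*X) = 74 + 14*X)
r(o, A) = 74 + 14*o
f(z, G) = z*(8 + G) (f(z, G) = (8 + G)*z = z*(8 + G))
(r(-270, -1479) - 851310) + f(-1200, 1639) = ((74 + 14*(-270)) - 851310) - 1200*(8 + 1639) = ((74 - 3780) - 851310) - 1200*1647 = (-3706 - 851310) - 1976400 = -855016 - 1976400 = -2831416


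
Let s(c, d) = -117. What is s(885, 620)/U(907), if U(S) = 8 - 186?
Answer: 117/178 ≈ 0.65730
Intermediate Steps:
U(S) = -178
s(885, 620)/U(907) = -117/(-178) = -117*(-1/178) = 117/178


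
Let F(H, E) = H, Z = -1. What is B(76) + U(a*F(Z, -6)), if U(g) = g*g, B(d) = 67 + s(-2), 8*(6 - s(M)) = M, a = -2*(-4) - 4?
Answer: 357/4 ≈ 89.250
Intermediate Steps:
a = 4 (a = 8 - 4 = 4)
s(M) = 6 - M/8
B(d) = 293/4 (B(d) = 67 + (6 - ⅛*(-2)) = 67 + (6 + ¼) = 67 + 25/4 = 293/4)
U(g) = g²
B(76) + U(a*F(Z, -6)) = 293/4 + (4*(-1))² = 293/4 + (-4)² = 293/4 + 16 = 357/4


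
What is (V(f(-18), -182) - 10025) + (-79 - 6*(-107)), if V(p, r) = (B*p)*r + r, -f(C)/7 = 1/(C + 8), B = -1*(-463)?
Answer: -343151/5 ≈ -68630.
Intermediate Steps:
B = 463
f(C) = -7/(8 + C) (f(C) = -7/(C + 8) = -7/(8 + C))
V(p, r) = r + 463*p*r (V(p, r) = (463*p)*r + r = 463*p*r + r = r + 463*p*r)
(V(f(-18), -182) - 10025) + (-79 - 6*(-107)) = (-182*(1 + 463*(-7/(8 - 18))) - 10025) + (-79 - 6*(-107)) = (-182*(1 + 463*(-7/(-10))) - 10025) + (-79 + 642) = (-182*(1 + 463*(-7*(-⅒))) - 10025) + 563 = (-182*(1 + 463*(7/10)) - 10025) + 563 = (-182*(1 + 3241/10) - 10025) + 563 = (-182*3251/10 - 10025) + 563 = (-295841/5 - 10025) + 563 = -345966/5 + 563 = -343151/5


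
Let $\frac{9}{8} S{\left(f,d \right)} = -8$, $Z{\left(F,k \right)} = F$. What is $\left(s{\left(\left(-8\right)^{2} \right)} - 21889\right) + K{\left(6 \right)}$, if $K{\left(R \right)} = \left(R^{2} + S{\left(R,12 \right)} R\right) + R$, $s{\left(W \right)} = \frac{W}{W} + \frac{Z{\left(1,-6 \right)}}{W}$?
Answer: $- \frac{4202621}{192} \approx -21889.0$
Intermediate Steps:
$S{\left(f,d \right)} = - \frac{64}{9}$ ($S{\left(f,d \right)} = \frac{8}{9} \left(-8\right) = - \frac{64}{9}$)
$s{\left(W \right)} = 1 + \frac{1}{W}$ ($s{\left(W \right)} = \frac{W}{W} + 1 \frac{1}{W} = 1 + \frac{1}{W}$)
$K{\left(R \right)} = R^{2} - \frac{55 R}{9}$ ($K{\left(R \right)} = \left(R^{2} - \frac{64 R}{9}\right) + R = R^{2} - \frac{55 R}{9}$)
$\left(s{\left(\left(-8\right)^{2} \right)} - 21889\right) + K{\left(6 \right)} = \left(\frac{1 + \left(-8\right)^{2}}{\left(-8\right)^{2}} - 21889\right) + \frac{1}{9} \cdot 6 \left(-55 + 9 \cdot 6\right) = \left(\frac{1 + 64}{64} - 21889\right) + \frac{1}{9} \cdot 6 \left(-55 + 54\right) = \left(\frac{1}{64} \cdot 65 - 21889\right) + \frac{1}{9} \cdot 6 \left(-1\right) = \left(\frac{65}{64} - 21889\right) - \frac{2}{3} = - \frac{1400831}{64} - \frac{2}{3} = - \frac{4202621}{192}$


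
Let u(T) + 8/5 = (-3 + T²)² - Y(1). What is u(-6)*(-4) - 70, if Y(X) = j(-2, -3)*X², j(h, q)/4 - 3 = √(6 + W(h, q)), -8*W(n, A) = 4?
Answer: -21858/5 + 8*√22 ≈ -4334.1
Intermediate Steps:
W(n, A) = -½ (W(n, A) = -⅛*4 = -½)
j(h, q) = 12 + 2*√22 (j(h, q) = 12 + 4*√(6 - ½) = 12 + 4*√(11/2) = 12 + 4*(√22/2) = 12 + 2*√22)
Y(X) = X²*(12 + 2*√22) (Y(X) = (12 + 2*√22)*X² = X²*(12 + 2*√22))
u(T) = -68/5 + (-3 + T²)² - 2*√22 (u(T) = -8/5 + ((-3 + T²)² - 2*1²*(6 + √22)) = -8/5 + ((-3 + T²)² - 2*(6 + √22)) = -8/5 + ((-3 + T²)² - (12 + 2*√22)) = -8/5 + ((-3 + T²)² + (-12 - 2*√22)) = -8/5 + (-12 + (-3 + T²)² - 2*√22) = -68/5 + (-3 + T²)² - 2*√22)
u(-6)*(-4) - 70 = (-68/5 + (-3 + (-6)²)² - 2*√22)*(-4) - 70 = (-68/5 + (-3 + 36)² - 2*√22)*(-4) - 70 = (-68/5 + 33² - 2*√22)*(-4) - 70 = (-68/5 + 1089 - 2*√22)*(-4) - 70 = (5377/5 - 2*√22)*(-4) - 70 = (-21508/5 + 8*√22) - 70 = -21858/5 + 8*√22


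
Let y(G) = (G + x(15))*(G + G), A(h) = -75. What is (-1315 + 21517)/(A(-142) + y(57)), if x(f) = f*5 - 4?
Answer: 6734/4839 ≈ 1.3916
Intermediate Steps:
x(f) = -4 + 5*f (x(f) = 5*f - 4 = -4 + 5*f)
y(G) = 2*G*(71 + G) (y(G) = (G + (-4 + 5*15))*(G + G) = (G + (-4 + 75))*(2*G) = (G + 71)*(2*G) = (71 + G)*(2*G) = 2*G*(71 + G))
(-1315 + 21517)/(A(-142) + y(57)) = (-1315 + 21517)/(-75 + 2*57*(71 + 57)) = 20202/(-75 + 2*57*128) = 20202/(-75 + 14592) = 20202/14517 = 20202*(1/14517) = 6734/4839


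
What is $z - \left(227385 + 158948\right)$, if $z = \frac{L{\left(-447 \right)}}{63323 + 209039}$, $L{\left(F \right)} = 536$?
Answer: $- \frac{52611214005}{136181} \approx -3.8633 \cdot 10^{5}$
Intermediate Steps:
$z = \frac{268}{136181}$ ($z = \frac{536}{63323 + 209039} = \frac{536}{272362} = 536 \cdot \frac{1}{272362} = \frac{268}{136181} \approx 0.001968$)
$z - \left(227385 + 158948\right) = \frac{268}{136181} - \left(227385 + 158948\right) = \frac{268}{136181} - 386333 = - \frac{52611214005}{136181}$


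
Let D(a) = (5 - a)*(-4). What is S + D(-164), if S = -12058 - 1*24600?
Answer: -37334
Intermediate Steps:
S = -36658 (S = -12058 - 24600 = -36658)
D(a) = -20 + 4*a
S + D(-164) = -36658 + (-20 + 4*(-164)) = -36658 + (-20 - 656) = -36658 - 676 = -37334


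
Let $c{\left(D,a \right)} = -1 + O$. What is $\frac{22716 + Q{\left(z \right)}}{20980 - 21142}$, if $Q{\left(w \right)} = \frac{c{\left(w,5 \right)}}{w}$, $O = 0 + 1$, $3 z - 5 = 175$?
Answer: $- \frac{1262}{9} \approx -140.22$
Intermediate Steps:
$z = 60$ ($z = \frac{5}{3} + \frac{1}{3} \cdot 175 = \frac{5}{3} + \frac{175}{3} = 60$)
$O = 1$
$c{\left(D,a \right)} = 0$ ($c{\left(D,a \right)} = -1 + 1 = 0$)
$Q{\left(w \right)} = 0$ ($Q{\left(w \right)} = \frac{0}{w} = 0$)
$\frac{22716 + Q{\left(z \right)}}{20980 - 21142} = \frac{22716 + 0}{20980 - 21142} = \frac{22716}{-162} = 22716 \left(- \frac{1}{162}\right) = - \frac{1262}{9}$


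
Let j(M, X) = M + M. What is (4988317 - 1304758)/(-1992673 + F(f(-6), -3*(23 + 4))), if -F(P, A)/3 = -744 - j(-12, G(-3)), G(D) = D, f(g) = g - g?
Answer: -3683559/1990513 ≈ -1.8506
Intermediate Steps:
f(g) = 0
j(M, X) = 2*M
F(P, A) = 2160 (F(P, A) = -3*(-744 - 2*(-12)) = -3*(-744 - 1*(-24)) = -3*(-744 + 24) = -3*(-720) = 2160)
(4988317 - 1304758)/(-1992673 + F(f(-6), -3*(23 + 4))) = (4988317 - 1304758)/(-1992673 + 2160) = 3683559/(-1990513) = 3683559*(-1/1990513) = -3683559/1990513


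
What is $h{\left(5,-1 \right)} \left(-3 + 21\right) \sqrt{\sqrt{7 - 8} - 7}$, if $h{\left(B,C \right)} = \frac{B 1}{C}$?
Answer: $- 90 \sqrt{-7 + i} \approx -16.965 - 238.72 i$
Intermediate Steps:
$h{\left(B,C \right)} = \frac{B}{C}$
$h{\left(5,-1 \right)} \left(-3 + 21\right) \sqrt{\sqrt{7 - 8} - 7} = \frac{5}{-1} \left(-3 + 21\right) \sqrt{\sqrt{7 - 8} - 7} = 5 \left(-1\right) 18 \sqrt{\sqrt{-1} - 7} = \left(-5\right) 18 \sqrt{i - 7} = - 90 \sqrt{-7 + i}$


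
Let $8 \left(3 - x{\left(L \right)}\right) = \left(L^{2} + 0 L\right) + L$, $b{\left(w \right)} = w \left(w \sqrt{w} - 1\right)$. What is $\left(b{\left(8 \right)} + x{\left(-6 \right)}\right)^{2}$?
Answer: $\frac{525513}{16} - 2240 \sqrt{2} \approx 29677.0$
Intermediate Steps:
$b{\left(w \right)} = w \left(-1 + w^{\frac{3}{2}}\right)$ ($b{\left(w \right)} = w \left(w^{\frac{3}{2}} - 1\right) = w \left(-1 + w^{\frac{3}{2}}\right)$)
$x{\left(L \right)} = 3 - \frac{L}{8} - \frac{L^{2}}{8}$ ($x{\left(L \right)} = 3 - \frac{\left(L^{2} + 0 L\right) + L}{8} = 3 - \frac{\left(L^{2} + 0\right) + L}{8} = 3 - \frac{L^{2} + L}{8} = 3 - \frac{L + L^{2}}{8} = 3 - \left(\frac{L}{8} + \frac{L^{2}}{8}\right) = 3 - \frac{L}{8} - \frac{L^{2}}{8}$)
$\left(b{\left(8 \right)} + x{\left(-6 \right)}\right)^{2} = \left(\left(8^{\frac{5}{2}} - 8\right) - \left(- \frac{15}{4} + \frac{9}{2}\right)\right)^{2} = \left(\left(128 \sqrt{2} - 8\right) + \left(3 + \frac{3}{4} - \frac{9}{2}\right)\right)^{2} = \left(\left(-8 + 128 \sqrt{2}\right) + \left(3 + \frac{3}{4} - \frac{9}{2}\right)\right)^{2} = \left(\left(-8 + 128 \sqrt{2}\right) - \frac{3}{4}\right)^{2} = \left(- \frac{35}{4} + 128 \sqrt{2}\right)^{2}$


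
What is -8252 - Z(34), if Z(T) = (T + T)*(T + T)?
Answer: -12876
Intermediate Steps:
Z(T) = 4*T² (Z(T) = (2*T)*(2*T) = 4*T²)
-8252 - Z(34) = -8252 - 4*34² = -8252 - 4*1156 = -8252 - 1*4624 = -8252 - 4624 = -12876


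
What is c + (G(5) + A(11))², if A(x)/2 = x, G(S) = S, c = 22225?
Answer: 22954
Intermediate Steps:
A(x) = 2*x
c + (G(5) + A(11))² = 22225 + (5 + 2*11)² = 22225 + (5 + 22)² = 22225 + 27² = 22225 + 729 = 22954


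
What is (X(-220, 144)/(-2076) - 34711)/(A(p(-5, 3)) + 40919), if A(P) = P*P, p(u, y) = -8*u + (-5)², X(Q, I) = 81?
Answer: -24020039/31239648 ≈ -0.76890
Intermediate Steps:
p(u, y) = 25 - 8*u (p(u, y) = -8*u + 25 = 25 - 8*u)
A(P) = P²
(X(-220, 144)/(-2076) - 34711)/(A(p(-5, 3)) + 40919) = (81/(-2076) - 34711)/((25 - 8*(-5))² + 40919) = (81*(-1/2076) - 34711)/((25 + 40)² + 40919) = (-27/692 - 34711)/(65² + 40919) = -24020039/(692*(4225 + 40919)) = -24020039/692/45144 = -24020039/692*1/45144 = -24020039/31239648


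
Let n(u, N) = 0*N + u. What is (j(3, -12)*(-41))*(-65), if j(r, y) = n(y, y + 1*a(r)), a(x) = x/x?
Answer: -31980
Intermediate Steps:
a(x) = 1
n(u, N) = u (n(u, N) = 0 + u = u)
j(r, y) = y
(j(3, -12)*(-41))*(-65) = -12*(-41)*(-65) = 492*(-65) = -31980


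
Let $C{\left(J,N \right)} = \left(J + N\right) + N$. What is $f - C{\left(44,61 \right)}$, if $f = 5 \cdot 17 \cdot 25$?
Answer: $1959$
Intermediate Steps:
$C{\left(J,N \right)} = J + 2 N$
$f = 2125$ ($f = 85 \cdot 25 = 2125$)
$f - C{\left(44,61 \right)} = 2125 - \left(44 + 2 \cdot 61\right) = 2125 - \left(44 + 122\right) = 2125 - 166 = 1959$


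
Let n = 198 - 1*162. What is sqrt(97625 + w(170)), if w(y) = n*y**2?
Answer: 35*sqrt(929) ≈ 1066.8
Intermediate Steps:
n = 36 (n = 198 - 162 = 36)
w(y) = 36*y**2
sqrt(97625 + w(170)) = sqrt(97625 + 36*170**2) = sqrt(97625 + 36*28900) = sqrt(97625 + 1040400) = sqrt(1138025) = 35*sqrt(929)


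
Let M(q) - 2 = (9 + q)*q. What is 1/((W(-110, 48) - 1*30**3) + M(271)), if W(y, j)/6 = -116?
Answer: 1/48186 ≈ 2.0753e-5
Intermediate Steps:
W(y, j) = -696 (W(y, j) = 6*(-116) = -696)
M(q) = 2 + q*(9 + q) (M(q) = 2 + (9 + q)*q = 2 + q*(9 + q))
1/((W(-110, 48) - 1*30**3) + M(271)) = 1/((-696 - 1*30**3) + (2 + 271**2 + 9*271)) = 1/((-696 - 1*27000) + (2 + 73441 + 2439)) = 1/((-696 - 27000) + 75882) = 1/(-27696 + 75882) = 1/48186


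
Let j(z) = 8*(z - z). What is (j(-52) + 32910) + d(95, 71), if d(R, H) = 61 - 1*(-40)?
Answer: 33011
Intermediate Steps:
d(R, H) = 101 (d(R, H) = 61 + 40 = 101)
j(z) = 0 (j(z) = 8*0 = 0)
(j(-52) + 32910) + d(95, 71) = (0 + 32910) + 101 = 32910 + 101 = 33011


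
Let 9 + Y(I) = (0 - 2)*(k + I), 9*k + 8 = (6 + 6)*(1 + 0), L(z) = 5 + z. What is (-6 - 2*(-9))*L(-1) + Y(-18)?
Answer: 667/9 ≈ 74.111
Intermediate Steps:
k = 4/9 (k = -8/9 + ((6 + 6)*(1 + 0))/9 = -8/9 + (12*1)/9 = -8/9 + (⅑)*12 = -8/9 + 4/3 = 4/9 ≈ 0.44444)
Y(I) = -89/9 - 2*I (Y(I) = -9 + (0 - 2)*(4/9 + I) = -9 - 2*(4/9 + I) = -9 + (-8/9 - 2*I) = -89/9 - 2*I)
(-6 - 2*(-9))*L(-1) + Y(-18) = (-6 - 2*(-9))*(5 - 1) + (-89/9 - 2*(-18)) = (-6 + 18)*4 + (-89/9 + 36) = 12*4 + 235/9 = 48 + 235/9 = 667/9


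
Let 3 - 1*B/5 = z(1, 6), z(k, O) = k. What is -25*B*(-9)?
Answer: 2250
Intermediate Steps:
B = 10 (B = 15 - 5*1 = 15 - 5 = 10)
-25*B*(-9) = -25*10*(-9) = -250*(-9) = 2250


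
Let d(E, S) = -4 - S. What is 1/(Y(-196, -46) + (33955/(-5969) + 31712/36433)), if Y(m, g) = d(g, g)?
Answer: 217468577/8085886647 ≈ 0.026895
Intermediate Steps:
Y(m, g) = -4 - g
1/(Y(-196, -46) + (33955/(-5969) + 31712/36433)) = 1/((-4 - 1*(-46)) + (33955/(-5969) + 31712/36433)) = 1/((-4 + 46) + (33955*(-1/5969) + 31712*(1/36433))) = 1/(42 + (-33955/5969 + 31712/36433)) = 1/(42 - 1047793587/217468577) = 1/(8085886647/217468577) = 217468577/8085886647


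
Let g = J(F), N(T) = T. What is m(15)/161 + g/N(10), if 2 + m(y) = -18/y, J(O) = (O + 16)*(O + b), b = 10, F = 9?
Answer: 76443/1610 ≈ 47.480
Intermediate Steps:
J(O) = (10 + O)*(16 + O) (J(O) = (O + 16)*(O + 10) = (16 + O)*(10 + O) = (10 + O)*(16 + O))
m(y) = -2 - 18/y
g = 475 (g = 160 + 9² + 26*9 = 160 + 81 + 234 = 475)
m(15)/161 + g/N(10) = (-2 - 18/15)/161 + 475/10 = (-2 - 18*1/15)*(1/161) + 475*(⅒) = (-2 - 6/5)*(1/161) + 95/2 = -16/5*1/161 + 95/2 = -16/805 + 95/2 = 76443/1610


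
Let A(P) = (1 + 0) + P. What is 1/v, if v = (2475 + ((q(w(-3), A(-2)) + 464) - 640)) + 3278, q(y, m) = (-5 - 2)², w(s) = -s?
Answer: 1/5626 ≈ 0.00017775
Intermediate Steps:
A(P) = 1 + P
q(y, m) = 49 (q(y, m) = (-7)² = 49)
v = 5626 (v = (2475 + ((49 + 464) - 640)) + 3278 = (2475 + (513 - 640)) + 3278 = (2475 - 127) + 3278 = 2348 + 3278 = 5626)
1/v = 1/5626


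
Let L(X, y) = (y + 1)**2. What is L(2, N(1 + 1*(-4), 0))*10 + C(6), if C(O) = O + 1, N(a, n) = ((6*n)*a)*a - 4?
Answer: 97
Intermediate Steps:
N(a, n) = -4 + 6*n*a**2 (N(a, n) = (6*a*n)*a - 4 = 6*n*a**2 - 4 = -4 + 6*n*a**2)
L(X, y) = (1 + y)**2
C(O) = 1 + O
L(2, N(1 + 1*(-4), 0))*10 + C(6) = (1 + (-4 + 6*0*(1 + 1*(-4))**2))**2*10 + (1 + 6) = (1 + (-4 + 6*0*(1 - 4)**2))**2*10 + 7 = (1 + (-4 + 6*0*(-3)**2))**2*10 + 7 = (1 + (-4 + 6*0*9))**2*10 + 7 = (1 + (-4 + 0))**2*10 + 7 = (1 - 4)**2*10 + 7 = (-3)**2*10 + 7 = 9*10 + 7 = 90 + 7 = 97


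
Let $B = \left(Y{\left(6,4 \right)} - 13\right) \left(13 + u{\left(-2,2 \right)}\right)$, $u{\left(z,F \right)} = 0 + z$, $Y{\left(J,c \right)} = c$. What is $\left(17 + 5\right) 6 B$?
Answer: $-13068$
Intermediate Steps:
$u{\left(z,F \right)} = z$
$B = -99$ ($B = \left(4 - 13\right) \left(13 - 2\right) = \left(-9\right) 11 = -99$)
$\left(17 + 5\right) 6 B = \left(17 + 5\right) 6 \left(-99\right) = 22 \cdot 6 \left(-99\right) = 132 \left(-99\right) = -13068$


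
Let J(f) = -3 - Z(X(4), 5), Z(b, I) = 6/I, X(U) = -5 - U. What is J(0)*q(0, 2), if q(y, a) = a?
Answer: -42/5 ≈ -8.4000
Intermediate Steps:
J(f) = -21/5 (J(f) = -3 - 6/5 = -21/5)
J(0)*q(0, 2) = -21/5*2 = -42/5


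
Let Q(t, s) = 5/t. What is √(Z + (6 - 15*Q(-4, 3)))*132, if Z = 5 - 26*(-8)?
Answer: 66*√951 ≈ 2035.3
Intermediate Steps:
Z = 213 (Z = 5 + 208 = 213)
√(Z + (6 - 15*Q(-4, 3)))*132 = √(213 + (6 - 75/(-4)))*132 = √(213 + (6 - 75*(-1)/4))*132 = √(213 + (6 - 15*(-5/4)))*132 = √(213 + (6 + 75/4))*132 = √(213 + 99/4)*132 = √(951/4)*132 = (√951/2)*132 = 66*√951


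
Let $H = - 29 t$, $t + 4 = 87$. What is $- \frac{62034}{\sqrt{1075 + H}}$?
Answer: $\frac{10339 i \sqrt{37}}{37} \approx 1699.7 i$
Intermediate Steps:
$t = 83$ ($t = -4 + 87 = 83$)
$H = -2407$ ($H = \left(-29\right) 83 = -2407$)
$- \frac{62034}{\sqrt{1075 + H}} = - \frac{62034}{\sqrt{1075 - 2407}} = - \frac{62034}{\sqrt{-1332}} = - \frac{62034}{6 i \sqrt{37}} = - 62034 \left(- \frac{i \sqrt{37}}{222}\right) = \frac{10339 i \sqrt{37}}{37}$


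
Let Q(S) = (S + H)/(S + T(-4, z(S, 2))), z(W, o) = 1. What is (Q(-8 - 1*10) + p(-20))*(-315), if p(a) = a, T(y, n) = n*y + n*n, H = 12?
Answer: 6210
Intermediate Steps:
T(y, n) = n² + n*y (T(y, n) = n*y + n² = n² + n*y)
Q(S) = (12 + S)/(-3 + S) (Q(S) = (S + 12)/(S + 1*(1 - 4)) = (12 + S)/(S + 1*(-3)) = (12 + S)/(S - 3) = (12 + S)/(-3 + S))
(Q(-8 - 1*10) + p(-20))*(-315) = ((12 + (-8 - 1*10))/(-3 + (-8 - 1*10)) - 20)*(-315) = ((12 + (-8 - 10))/(-3 + (-8 - 10)) - 20)*(-315) = ((12 - 18)/(-3 - 18) - 20)*(-315) = (-6/(-21) - 20)*(-315) = (-1/21*(-6) - 20)*(-315) = (2/7 - 20)*(-315) = -138/7*(-315) = 6210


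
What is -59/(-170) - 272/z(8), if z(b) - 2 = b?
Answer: -913/34 ≈ -26.853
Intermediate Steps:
z(b) = 2 + b
-59/(-170) - 272/z(8) = -59/(-170) - 272/(2 + 8) = -59*(-1/170) - 272/10 = 59/170 - 272*1/10 = 59/170 - 136/5 = -913/34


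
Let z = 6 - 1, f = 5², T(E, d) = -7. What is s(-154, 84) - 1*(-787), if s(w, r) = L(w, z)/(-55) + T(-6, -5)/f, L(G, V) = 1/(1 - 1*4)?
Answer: 649049/825 ≈ 786.73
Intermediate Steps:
f = 25
z = 5
L(G, V) = -⅓ (L(G, V) = 1/(1 - 4) = 1/(-3) = -⅓)
s(w, r) = -226/825 (s(w, r) = -⅓/(-55) - 7/25 = -⅓*(-1/55) - 7*1/25 = 1/165 - 7/25 = -226/825)
s(-154, 84) - 1*(-787) = -226/825 - 1*(-787) = -226/825 + 787 = 649049/825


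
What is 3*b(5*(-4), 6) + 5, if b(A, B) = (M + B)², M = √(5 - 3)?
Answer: 119 + 36*√2 ≈ 169.91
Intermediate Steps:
M = √2 ≈ 1.4142
b(A, B) = (B + √2)² (b(A, B) = (√2 + B)² = (B + √2)²)
3*b(5*(-4), 6) + 5 = 3*(6 + √2)² + 5 = 5 + 3*(6 + √2)²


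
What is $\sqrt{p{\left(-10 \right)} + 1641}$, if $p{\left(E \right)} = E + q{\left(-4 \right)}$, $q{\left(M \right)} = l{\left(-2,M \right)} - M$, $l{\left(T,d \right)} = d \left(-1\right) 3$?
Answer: $3 \sqrt{183} \approx 40.583$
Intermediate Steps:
$l{\left(T,d \right)} = - 3 d$ ($l{\left(T,d \right)} = - d 3 = - 3 d$)
$q{\left(M \right)} = - 4 M$ ($q{\left(M \right)} = - 3 M - M = - 4 M$)
$p{\left(E \right)} = 16 + E$ ($p{\left(E \right)} = E - -16 = E + 16 = 16 + E$)
$\sqrt{p{\left(-10 \right)} + 1641} = \sqrt{\left(16 - 10\right) + 1641} = \sqrt{6 + 1641} = \sqrt{1647} = 3 \sqrt{183}$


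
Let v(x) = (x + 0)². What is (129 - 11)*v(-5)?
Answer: 2950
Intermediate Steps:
v(x) = x²
(129 - 11)*v(-5) = (129 - 11)*(-5)² = 118*25 = 2950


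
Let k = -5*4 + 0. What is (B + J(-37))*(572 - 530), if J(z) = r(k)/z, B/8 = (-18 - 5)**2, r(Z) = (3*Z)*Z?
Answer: 6526128/37 ≈ 1.7638e+5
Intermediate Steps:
k = -20 (k = -20 + 0 = -20)
r(Z) = 3*Z**2
B = 4232 (B = 8*(-18 - 5)**2 = 8*(-23)**2 = 8*529 = 4232)
J(z) = 1200/z (J(z) = (3*(-20)**2)/z = (3*400)/z = 1200/z)
(B + J(-37))*(572 - 530) = (4232 + 1200/(-37))*(572 - 530) = (4232 + 1200*(-1/37))*42 = (4232 - 1200/37)*42 = (155384/37)*42 = 6526128/37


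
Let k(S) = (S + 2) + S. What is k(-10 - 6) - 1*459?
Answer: -489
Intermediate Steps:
k(S) = 2 + 2*S (k(S) = (2 + S) + S = 2 + 2*S)
k(-10 - 6) - 1*459 = (2 + 2*(-10 - 6)) - 1*459 = (2 + 2*(-16)) - 459 = (2 - 32) - 459 = -30 - 459 = -489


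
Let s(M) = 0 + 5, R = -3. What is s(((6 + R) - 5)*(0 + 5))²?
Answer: 25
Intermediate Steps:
s(M) = 5
s(((6 + R) - 5)*(0 + 5))² = 5² = 25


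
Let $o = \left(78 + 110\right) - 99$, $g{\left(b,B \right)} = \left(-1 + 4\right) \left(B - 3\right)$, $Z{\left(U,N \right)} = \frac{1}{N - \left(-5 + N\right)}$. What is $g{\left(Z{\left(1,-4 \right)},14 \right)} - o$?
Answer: $-56$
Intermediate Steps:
$Z{\left(U,N \right)} = \frac{1}{5}$
$g{\left(b,B \right)} = -9 + 3 B$ ($g{\left(b,B \right)} = 3 \left(-3 + B\right) = -9 + 3 B$)
$o = 89$ ($o = 188 - 99 = 89$)
$g{\left(Z{\left(1,-4 \right)},14 \right)} - o = \left(-9 + 3 \cdot 14\right) - 89 = \left(-9 + 42\right) - 89 = 33 - 89 = -56$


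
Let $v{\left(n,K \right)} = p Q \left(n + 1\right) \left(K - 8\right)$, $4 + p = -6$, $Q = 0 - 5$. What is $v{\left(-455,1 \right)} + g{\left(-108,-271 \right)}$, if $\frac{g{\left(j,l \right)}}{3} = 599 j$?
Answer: $-35176$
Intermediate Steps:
$Q = -5$
$p = -10$ ($p = -4 - 6 = -10$)
$g{\left(j,l \right)} = 1797 j$ ($g{\left(j,l \right)} = 3 \cdot 599 j = 1797 j$)
$v{\left(n,K \right)} = 50 \left(1 + n\right) \left(-8 + K\right)$ ($v{\left(n,K \right)} = \left(-10\right) \left(-5\right) \left(n + 1\right) \left(K - 8\right) = 50 \left(1 + n\right) \left(-8 + K\right)$)
$v{\left(-455,1 \right)} + g{\left(-108,-271 \right)} = \left(-400 - -182000 + 50 \cdot 1 + 50 \cdot 1 \left(-455\right)\right) + 1797 \left(-108\right) = \left(-400 + 182000 + 50 - 22750\right) - 194076 = 158900 - 194076 = -35176$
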